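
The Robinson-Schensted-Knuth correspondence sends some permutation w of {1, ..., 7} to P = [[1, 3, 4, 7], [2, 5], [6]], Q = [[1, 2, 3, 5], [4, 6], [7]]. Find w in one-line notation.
Reverse the RSK construction: for i from n down to 1, find the cell of Q containing i, remove the entry at that cell from P, and reverse-bump it up through P; the value ejected from row 1 is w(i).

Step i=7: Q has 7 at row 3, column 1; remove 6 from row 3 of P and reverse-bump: 6 enters row 2 and ejects 5; 5 enters row 1 and ejects 4. So w(7) = 4. P is now [[1, 3, 5, 7], [2, 6]].
Step i=6: Q has 6 at row 2, column 2; remove 6 from row 2 of P and reverse-bump: 6 enters row 1 and ejects 5. So w(6) = 5. P is now [[1, 3, 6, 7], [2]].
Step i=5: Q has 5 at row 1, column 4; remove that cell from P, ejecting 7. So w(5) = 7. P is now [[1, 3, 6], [2]].
Step i=4: Q has 4 at row 2, column 1; remove 2 from row 2 of P and reverse-bump: 2 enters row 1 and ejects 1. So w(4) = 1. P is now [[2, 3, 6]].
Step i=3: Q has 3 at row 1, column 3; remove that cell from P, ejecting 6. So w(3) = 6. P is now [[2, 3]].
Step i=2: Q has 2 at row 1, column 2; remove that cell from P, ejecting 3. So w(2) = 3. P is now [[2]].
Step i=1: Q has 1 at row 1, column 1; remove that cell from P, ejecting 2. So w(1) = 2. P is now [].

So w = 2 3 6 1 7 5 4.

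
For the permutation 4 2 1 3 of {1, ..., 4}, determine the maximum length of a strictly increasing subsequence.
2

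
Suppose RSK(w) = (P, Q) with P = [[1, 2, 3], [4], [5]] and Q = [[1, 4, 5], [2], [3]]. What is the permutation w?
5 4 1 2 3

Reverse RSK: for i = n, n-1, ..., 1, locate i in Q, remove the corresponding corner cell from P, and reverse-bump its entry up through P; the value ejected from row 1 is w(i).

So w = 5 4 1 2 3.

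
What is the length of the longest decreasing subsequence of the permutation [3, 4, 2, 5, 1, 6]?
3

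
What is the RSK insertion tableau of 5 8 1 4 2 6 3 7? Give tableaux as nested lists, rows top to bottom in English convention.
P = [[1, 2, 3, 7], [4, 6], [5, 8]]

Insert 5: appended to row 1. P = [[5]].
Insert 8: appended to row 1. P = [[5, 8]].
Insert 1: 1 bumps 5 from row 1; 5 starts row 2. P = [[1, 8], [5]].
Insert 4: 4 bumps 8 from row 1; 8 appends to row 2. P = [[1, 4], [5, 8]].
Insert 2: 2 bumps 4 from row 1; 4 bumps 5 from row 2; 5 starts row 3. P = [[1, 2], [4, 8], [5]].
Insert 6: appended to row 1. P = [[1, 2, 6], [4, 8], [5]].
Insert 3: 3 bumps 6 from row 1; 6 bumps 8 from row 2; 8 appends to row 3. P = [[1, 2, 3], [4, 6], [5, 8]].
Insert 7: appended to row 1. P = [[1, 2, 3, 7], [4, 6], [5, 8]].

So P = [[1, 2, 3, 7], [4, 6], [5, 8]].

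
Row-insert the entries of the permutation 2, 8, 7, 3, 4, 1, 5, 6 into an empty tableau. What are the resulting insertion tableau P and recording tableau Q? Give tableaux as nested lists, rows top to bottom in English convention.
P = [[1, 3, 4, 5, 6], [2], [7], [8]], Q = [[1, 2, 5, 7, 8], [3], [4], [6]]

Insert each entry of the permutation into P by Schensted row insertion, recording in Q the position of each new cell.

Insert 2: appended to row 1. P = [[2]], Q = [[1]].
Insert 8: appended to row 1. P = [[2, 8]], Q = [[1, 2]].
Insert 7: 7 bumps 8 from row 1; 8 starts row 2. P = [[2, 7], [8]], Q = [[1, 2], [3]].
Insert 3: 3 bumps 7 from row 1; 7 bumps 8 from row 2; 8 starts row 3. P = [[2, 3], [7], [8]], Q = [[1, 2], [3], [4]].
Insert 4: appended to row 1. P = [[2, 3, 4], [7], [8]], Q = [[1, 2, 5], [3], [4]].
Insert 1: 1 bumps 2 from row 1; 2 bumps 7 from row 2; 7 bumps 8 from row 3; 8 starts row 4. P = [[1, 3, 4], [2], [7], [8]], Q = [[1, 2, 5], [3], [4], [6]].
Insert 5: appended to row 1. P = [[1, 3, 4, 5], [2], [7], [8]], Q = [[1, 2, 5, 7], [3], [4], [6]].
Insert 6: appended to row 1. P = [[1, 3, 4, 5, 6], [2], [7], [8]], Q = [[1, 2, 5, 7, 8], [3], [4], [6]].

So P = [[1, 3, 4, 5, 6], [2], [7], [8]], Q = [[1, 2, 5, 7, 8], [3], [4], [6]].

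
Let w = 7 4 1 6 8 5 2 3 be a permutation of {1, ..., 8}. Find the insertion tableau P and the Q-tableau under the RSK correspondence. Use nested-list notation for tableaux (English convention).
P = [[1, 2, 3], [4, 5, 8], [6], [7]], Q = [[1, 4, 5], [2, 6, 8], [3], [7]]

Insert each entry of the permutation into P by Schensted row insertion, recording in Q the position of each new cell.

Insert 7: appended to row 1. P = [[7]], Q = [[1]].
Insert 4: 4 bumps 7 from row 1; 7 starts row 2. P = [[4], [7]], Q = [[1], [2]].
Insert 1: 1 bumps 4 from row 1; 4 bumps 7 from row 2; 7 starts row 3. P = [[1], [4], [7]], Q = [[1], [2], [3]].
Insert 6: appended to row 1. P = [[1, 6], [4], [7]], Q = [[1, 4], [2], [3]].
Insert 8: appended to row 1. P = [[1, 6, 8], [4], [7]], Q = [[1, 4, 5], [2], [3]].
Insert 5: 5 bumps 6 from row 1; 6 appends to row 2. P = [[1, 5, 8], [4, 6], [7]], Q = [[1, 4, 5], [2, 6], [3]].
Insert 2: 2 bumps 5 from row 1; 5 bumps 6 from row 2; 6 bumps 7 from row 3; 7 starts row 4. P = [[1, 2, 8], [4, 5], [6], [7]], Q = [[1, 4, 5], [2, 6], [3], [7]].
Insert 3: 3 bumps 8 from row 1; 8 appends to row 2. P = [[1, 2, 3], [4, 5, 8], [6], [7]], Q = [[1, 4, 5], [2, 6, 8], [3], [7]].

So P = [[1, 2, 3], [4, 5, 8], [6], [7]], Q = [[1, 4, 5], [2, 6, 8], [3], [7]].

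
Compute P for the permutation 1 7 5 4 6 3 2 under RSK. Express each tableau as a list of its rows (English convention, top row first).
Insert 1: appended to row 1. P = [[1]].
Insert 7: appended to row 1. P = [[1, 7]].
Insert 5: 5 bumps 7 from row 1; 7 starts row 2. P = [[1, 5], [7]].
Insert 4: 4 bumps 5 from row 1; 5 bumps 7 from row 2; 7 starts row 3. P = [[1, 4], [5], [7]].
Insert 6: appended to row 1. P = [[1, 4, 6], [5], [7]].
Insert 3: 3 bumps 4 from row 1; 4 bumps 5 from row 2; 5 bumps 7 from row 3; 7 starts row 4. P = [[1, 3, 6], [4], [5], [7]].
Insert 2: 2 bumps 3 from row 1; 3 bumps 4 from row 2; 4 bumps 5 from row 3; 5 bumps 7 from row 4; 7 starts row 5. P = [[1, 2, 6], [3], [4], [5], [7]].

So P = [[1, 2, 6], [3], [4], [5], [7]].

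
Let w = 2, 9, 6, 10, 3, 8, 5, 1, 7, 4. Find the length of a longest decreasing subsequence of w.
4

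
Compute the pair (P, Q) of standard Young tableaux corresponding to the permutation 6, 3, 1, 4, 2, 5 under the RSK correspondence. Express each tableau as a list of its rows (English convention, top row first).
Insert each entry of the permutation into P by Schensted row insertion, recording in Q the position of each new cell.

Insert 6: appended to row 1. P = [[6]].
Insert 3: 3 bumps 6 from row 1; 6 starts row 2. P = [[3], [6]].
Insert 1: 1 bumps 3 from row 1; 3 bumps 6 from row 2; 6 starts row 3. P = [[1], [3], [6]].
Insert 4: appended to row 1. P = [[1, 4], [3], [6]].
Insert 2: 2 bumps 4 from row 1; 4 appends to row 2. P = [[1, 2], [3, 4], [6]].
Insert 5: appended to row 1. P = [[1, 2, 5], [3, 4], [6]].

So P = [[1, 2, 5], [3, 4], [6]], Q = [[1, 4, 6], [2, 5], [3]].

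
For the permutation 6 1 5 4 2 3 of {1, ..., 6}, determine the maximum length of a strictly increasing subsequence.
3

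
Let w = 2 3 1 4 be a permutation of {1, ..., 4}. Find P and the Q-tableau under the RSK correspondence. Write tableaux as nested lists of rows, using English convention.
Insert each entry of the permutation into P by Schensted row insertion, recording in Q the position of each new cell.

Insert 2: appended to row 1. P = [[2]].
Insert 3: appended to row 1. P = [[2, 3]].
Insert 1: 1 bumps 2 from row 1; 2 starts row 2. P = [[1, 3], [2]].
Insert 4: appended to row 1. P = [[1, 3, 4], [2]].

So P = [[1, 3, 4], [2]], Q = [[1, 2, 4], [3]].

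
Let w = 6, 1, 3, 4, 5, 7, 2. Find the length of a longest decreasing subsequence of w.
3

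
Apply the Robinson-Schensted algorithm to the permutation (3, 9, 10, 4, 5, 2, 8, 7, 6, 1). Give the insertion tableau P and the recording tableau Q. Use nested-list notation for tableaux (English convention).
P = [[1, 4, 5, 6], [2, 7], [3, 10], [8], [9]], Q = [[1, 2, 3, 7], [4, 5], [6, 8], [9], [10]]

Insert each entry of the permutation into P by Schensted row insertion, recording in Q the position of each new cell.

Insert 3: appended to row 1. P = [[3]].
Insert 9: appended to row 1. P = [[3, 9]].
Insert 10: appended to row 1. P = [[3, 9, 10]].
Insert 4: 4 bumps 9 from row 1; 9 starts row 2. P = [[3, 4, 10], [9]].
Insert 5: 5 bumps 10 from row 1; 10 appends to row 2. P = [[3, 4, 5], [9, 10]].
Insert 2: 2 bumps 3 from row 1; 3 bumps 9 from row 2; 9 starts row 3. P = [[2, 4, 5], [3, 10], [9]].
Insert 8: appended to row 1. P = [[2, 4, 5, 8], [3, 10], [9]].
Insert 7: 7 bumps 8 from row 1; 8 bumps 10 from row 2; 10 appends to row 3. P = [[2, 4, 5, 7], [3, 8], [9, 10]].
Insert 6: 6 bumps 7 from row 1; 7 bumps 8 from row 2; 8 bumps 9 from row 3; 9 starts row 4. P = [[2, 4, 5, 6], [3, 7], [8, 10], [9]].
Insert 1: 1 bumps 2 from row 1; 2 bumps 3 from row 2; 3 bumps 8 from row 3; 8 bumps 9 from row 4; 9 starts row 5. P = [[1, 4, 5, 6], [2, 7], [3, 10], [8], [9]].

So P = [[1, 4, 5, 6], [2, 7], [3, 10], [8], [9]], Q = [[1, 2, 3, 7], [4, 5], [6, 8], [9], [10]].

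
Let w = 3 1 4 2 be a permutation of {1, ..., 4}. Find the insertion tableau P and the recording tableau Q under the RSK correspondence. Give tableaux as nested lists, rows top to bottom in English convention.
Insert each entry of the permutation into P by Schensted row insertion, recording in Q the position of each new cell.

Insert 3: appended to row 1. P = [[3]], Q = [[1]].
Insert 1: 1 bumps 3 from row 1; 3 starts row 2. P = [[1], [3]], Q = [[1], [2]].
Insert 4: appended to row 1. P = [[1, 4], [3]], Q = [[1, 3], [2]].
Insert 2: 2 bumps 4 from row 1; 4 appends to row 2. P = [[1, 2], [3, 4]], Q = [[1, 3], [2, 4]].

So P = [[1, 2], [3, 4]], Q = [[1, 3], [2, 4]].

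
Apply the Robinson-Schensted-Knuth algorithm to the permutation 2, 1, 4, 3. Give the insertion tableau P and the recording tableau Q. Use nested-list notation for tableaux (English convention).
Insert each entry of the permutation into P by Schensted row insertion, recording in Q the position of each new cell.

After inserting 2: P = [[2]].
After inserting 1: P = [[1], [2]].
After inserting 4: P = [[1, 4], [2]].
After inserting 3: P = [[1, 3], [2, 4]].

So P = [[1, 3], [2, 4]], Q = [[1, 3], [2, 4]].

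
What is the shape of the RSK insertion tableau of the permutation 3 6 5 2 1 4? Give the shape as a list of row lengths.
RSK row insertion gives P = [[1, 4], [2, 5], [3], [6]], which has shape [2, 2, 1, 1].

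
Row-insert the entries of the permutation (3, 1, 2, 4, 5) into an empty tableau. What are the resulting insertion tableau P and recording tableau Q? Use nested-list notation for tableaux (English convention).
P = [[1, 2, 4, 5], [3]], Q = [[1, 3, 4, 5], [2]]

Insert each entry of the permutation into P by Schensted row insertion, recording in Q the position of each new cell.

Insert 3: appended to row 1. P = [[3]], Q = [[1]].
Insert 1: 1 bumps 3 from row 1; 3 starts row 2. P = [[1], [3]], Q = [[1], [2]].
Insert 2: appended to row 1. P = [[1, 2], [3]], Q = [[1, 3], [2]].
Insert 4: appended to row 1. P = [[1, 2, 4], [3]], Q = [[1, 3, 4], [2]].
Insert 5: appended to row 1. P = [[1, 2, 4, 5], [3]], Q = [[1, 3, 4, 5], [2]].

So P = [[1, 2, 4, 5], [3]], Q = [[1, 3, 4, 5], [2]].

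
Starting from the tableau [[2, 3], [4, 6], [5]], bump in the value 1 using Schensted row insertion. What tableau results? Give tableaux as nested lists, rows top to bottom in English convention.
[[1, 3], [2, 6], [4], [5]]

In row 1, 1 replaces 2 (the leftmost entry greater than 1); 2 is bumped to row 2. In row 2, 2 replaces 4 (the leftmost entry greater than 2); 4 is bumped to row 3. In row 3, 4 replaces 5 (the leftmost entry greater than 4); 5 is bumped to row 4. 5 starts a new row 4. The new tableau is [[1, 3], [2, 6], [4], [5]].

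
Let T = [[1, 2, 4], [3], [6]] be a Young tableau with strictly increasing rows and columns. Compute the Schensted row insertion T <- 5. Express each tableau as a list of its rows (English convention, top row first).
[[1, 2, 4, 5], [3], [6]]

5 is larger than every entry of row 1, so it is appended to row 1. The new tableau is [[1, 2, 4, 5], [3], [6]].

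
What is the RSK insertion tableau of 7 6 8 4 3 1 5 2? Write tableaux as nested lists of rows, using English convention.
P = [[1, 2], [3, 5], [4, 8], [6], [7]]

Insert 7: appended to row 1. P = [[7]].
Insert 6: 6 bumps 7 from row 1; 7 starts row 2. P = [[6], [7]].
Insert 8: appended to row 1. P = [[6, 8], [7]].
Insert 4: 4 bumps 6 from row 1; 6 bumps 7 from row 2; 7 starts row 3. P = [[4, 8], [6], [7]].
Insert 3: 3 bumps 4 from row 1; 4 bumps 6 from row 2; 6 bumps 7 from row 3; 7 starts row 4. P = [[3, 8], [4], [6], [7]].
Insert 1: 1 bumps 3 from row 1; 3 bumps 4 from row 2; 4 bumps 6 from row 3; 6 bumps 7 from row 4; 7 starts row 5. P = [[1, 8], [3], [4], [6], [7]].
Insert 5: 5 bumps 8 from row 1; 8 appends to row 2. P = [[1, 5], [3, 8], [4], [6], [7]].
Insert 2: 2 bumps 5 from row 1; 5 bumps 8 from row 2; 8 appends to row 3. P = [[1, 2], [3, 5], [4, 8], [6], [7]].

So P = [[1, 2], [3, 5], [4, 8], [6], [7]].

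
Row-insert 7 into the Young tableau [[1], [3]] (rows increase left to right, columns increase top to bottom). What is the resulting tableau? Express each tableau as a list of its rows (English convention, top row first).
7 is larger than every entry of row 1, so it is appended to row 1. The new tableau is [[1, 7], [3]].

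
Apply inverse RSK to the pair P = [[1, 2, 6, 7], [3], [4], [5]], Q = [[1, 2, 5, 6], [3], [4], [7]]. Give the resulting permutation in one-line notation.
Reverse the RSK construction: for i from n down to 1, find the cell of Q containing i, remove the entry at that cell from P, and reverse-bump it up through P; the value ejected from row 1 is w(i).

Step i=7: Q has 7 at row 4, column 1; remove 5 from row 4 of P and reverse-bump: 5 enters row 3 and ejects 4; 4 enters row 2 and ejects 3; 3 enters row 1 and ejects 2. So w(7) = 2. P is now [[1, 3, 6, 7], [4], [5]].
Step i=6: Q has 6 at row 1, column 4; remove that cell from P, ejecting 7. So w(6) = 7. P is now [[1, 3, 6], [4], [5]].
Step i=5: Q has 5 at row 1, column 3; remove that cell from P, ejecting 6. So w(5) = 6. P is now [[1, 3], [4], [5]].
Step i=4: Q has 4 at row 3, column 1; remove 5 from row 3 of P and reverse-bump: 5 enters row 2 and ejects 4; 4 enters row 1 and ejects 3. So w(4) = 3. P is now [[1, 4], [5]].
Step i=3: Q has 3 at row 2, column 1; remove 5 from row 2 of P and reverse-bump: 5 enters row 1 and ejects 4. So w(3) = 4. P is now [[1, 5]].
Step i=2: Q has 2 at row 1, column 2; remove that cell from P, ejecting 5. So w(2) = 5. P is now [[1]].
Step i=1: Q has 1 at row 1, column 1; remove that cell from P, ejecting 1. So w(1) = 1. P is now [].

So w = 1 5 4 3 6 7 2.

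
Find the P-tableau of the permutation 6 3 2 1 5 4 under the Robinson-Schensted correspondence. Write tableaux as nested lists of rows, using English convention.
Insert 6: appended to row 1. P = [[6]].
Insert 3: 3 bumps 6 from row 1; 6 starts row 2. P = [[3], [6]].
Insert 2: 2 bumps 3 from row 1; 3 bumps 6 from row 2; 6 starts row 3. P = [[2], [3], [6]].
Insert 1: 1 bumps 2 from row 1; 2 bumps 3 from row 2; 3 bumps 6 from row 3; 6 starts row 4. P = [[1], [2], [3], [6]].
Insert 5: appended to row 1. P = [[1, 5], [2], [3], [6]].
Insert 4: 4 bumps 5 from row 1; 5 appends to row 2. P = [[1, 4], [2, 5], [3], [6]].

So P = [[1, 4], [2, 5], [3], [6]].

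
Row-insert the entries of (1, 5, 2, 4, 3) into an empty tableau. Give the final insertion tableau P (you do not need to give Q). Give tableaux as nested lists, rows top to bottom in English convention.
Insert 1: appended to row 1. P = [[1]].
Insert 5: appended to row 1. P = [[1, 5]].
Insert 2: 2 bumps 5 from row 1; 5 starts row 2. P = [[1, 2], [5]].
Insert 4: appended to row 1. P = [[1, 2, 4], [5]].
Insert 3: 3 bumps 4 from row 1; 4 bumps 5 from row 2; 5 starts row 3. P = [[1, 2, 3], [4], [5]].

So P = [[1, 2, 3], [4], [5]].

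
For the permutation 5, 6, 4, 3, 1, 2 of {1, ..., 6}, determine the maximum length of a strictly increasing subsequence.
2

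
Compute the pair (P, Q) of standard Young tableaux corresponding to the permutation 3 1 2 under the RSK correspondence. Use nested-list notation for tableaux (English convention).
P = [[1, 2], [3]], Q = [[1, 3], [2]]

Insert each entry of the permutation into P by Schensted row insertion, recording in Q the position of each new cell.

Insert 3: appended to row 1. P = [[3]], Q = [[1]].
Insert 1: 1 bumps 3 from row 1; 3 starts row 2. P = [[1], [3]], Q = [[1], [2]].
Insert 2: appended to row 1. P = [[1, 2], [3]], Q = [[1, 3], [2]].

So P = [[1, 2], [3]], Q = [[1, 3], [2]].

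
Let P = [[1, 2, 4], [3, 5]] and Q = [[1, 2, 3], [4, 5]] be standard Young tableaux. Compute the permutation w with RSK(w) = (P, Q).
Reverse the RSK construction: for i from n down to 1, find the cell of Q containing i, remove the entry at that cell from P, and reverse-bump it up through P; the value ejected from row 1 is w(i).

Step i=5: Q has 5 at row 2, column 2; remove 5 from row 2 of P and reverse-bump: 5 enters row 1 and ejects 4. So w(5) = 4. P is now [[1, 2, 5], [3]].
Step i=4: Q has 4 at row 2, column 1; remove 3 from row 2 of P and reverse-bump: 3 enters row 1 and ejects 2. So w(4) = 2. P is now [[1, 3, 5]].
Step i=3: Q has 3 at row 1, column 3; remove that cell from P, ejecting 5. So w(3) = 5. P is now [[1, 3]].
Step i=2: Q has 2 at row 1, column 2; remove that cell from P, ejecting 3. So w(2) = 3. P is now [[1]].
Step i=1: Q has 1 at row 1, column 1; remove that cell from P, ejecting 1. So w(1) = 1. P is now [].

So w = 1 3 5 2 4.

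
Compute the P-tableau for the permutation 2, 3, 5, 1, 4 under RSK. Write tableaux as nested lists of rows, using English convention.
Insert 2: appended to row 1. P = [[2]].
Insert 3: appended to row 1. P = [[2, 3]].
Insert 5: appended to row 1. P = [[2, 3, 5]].
Insert 1: 1 bumps 2 from row 1; 2 starts row 2. P = [[1, 3, 5], [2]].
Insert 4: 4 bumps 5 from row 1; 5 appends to row 2. P = [[1, 3, 4], [2, 5]].

So P = [[1, 3, 4], [2, 5]].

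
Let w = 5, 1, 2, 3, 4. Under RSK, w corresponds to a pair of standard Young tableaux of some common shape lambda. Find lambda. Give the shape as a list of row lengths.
Row-insert each entry into an empty tableau.

After inserting 5: P = [[5]].
After inserting 1: P = [[1], [5]].
After inserting 2: P = [[1, 2], [5]].
After inserting 3: P = [[1, 2, 3], [5]].
After inserting 4: P = [[1, 2, 3, 4], [5]].

The final insertion tableau P = [[1, 2, 3, 4], [5]] has shape [4, 1].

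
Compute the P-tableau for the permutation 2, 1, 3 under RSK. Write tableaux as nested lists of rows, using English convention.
P = [[1, 3], [2]]

After inserting 2: P = [[2]].
After inserting 1: P = [[1], [2]].
After inserting 3: P = [[1, 3], [2]].

So P = [[1, 3], [2]].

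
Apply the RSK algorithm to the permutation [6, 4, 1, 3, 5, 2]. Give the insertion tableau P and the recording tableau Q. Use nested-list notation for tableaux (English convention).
P = [[1, 2, 5], [3], [4], [6]], Q = [[1, 4, 5], [2], [3], [6]]

Insert each entry of the permutation into P by Schensted row insertion, recording in Q the position of each new cell.

Insert 6: appended to row 1. P = [[6]].
Insert 4: 4 bumps 6 from row 1; 6 starts row 2. P = [[4], [6]].
Insert 1: 1 bumps 4 from row 1; 4 bumps 6 from row 2; 6 starts row 3. P = [[1], [4], [6]].
Insert 3: appended to row 1. P = [[1, 3], [4], [6]].
Insert 5: appended to row 1. P = [[1, 3, 5], [4], [6]].
Insert 2: 2 bumps 3 from row 1; 3 bumps 4 from row 2; 4 bumps 6 from row 3; 6 starts row 4. P = [[1, 2, 5], [3], [4], [6]].

So P = [[1, 2, 5], [3], [4], [6]], Q = [[1, 4, 5], [2], [3], [6]].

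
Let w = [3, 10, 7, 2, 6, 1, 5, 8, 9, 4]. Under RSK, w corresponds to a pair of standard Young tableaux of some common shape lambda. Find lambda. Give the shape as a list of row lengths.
Row-insert each entry into an empty tableau.

After inserting 3: P = [[3]].
After inserting 10: P = [[3, 10]].
After inserting 7: P = [[3, 7], [10]].
After inserting 2: P = [[2, 7], [3], [10]].
After inserting 6: P = [[2, 6], [3, 7], [10]].
After inserting 1: P = [[1, 6], [2, 7], [3], [10]].
After inserting 5: P = [[1, 5], [2, 6], [3, 7], [10]].
After inserting 8: P = [[1, 5, 8], [2, 6], [3, 7], [10]].
After inserting 9: P = [[1, 5, 8, 9], [2, 6], [3, 7], [10]].
After inserting 4: P = [[1, 4, 8, 9], [2, 5], [3, 6], [7], [10]].

The final insertion tableau P = [[1, 4, 8, 9], [2, 5], [3, 6], [7], [10]] has shape [4, 2, 2, 1, 1].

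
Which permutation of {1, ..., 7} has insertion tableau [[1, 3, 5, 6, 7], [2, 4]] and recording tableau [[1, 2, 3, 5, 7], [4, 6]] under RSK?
Reverse RSK: for i = n, n-1, ..., 1, locate i in Q, remove the corresponding corner cell from P, and reverse-bump its entry up through P; the value ejected from row 1 is w(i).

So w = 2 4 5 1 6 3 7.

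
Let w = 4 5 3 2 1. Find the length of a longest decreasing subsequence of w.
4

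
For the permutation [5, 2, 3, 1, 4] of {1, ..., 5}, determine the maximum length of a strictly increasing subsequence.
3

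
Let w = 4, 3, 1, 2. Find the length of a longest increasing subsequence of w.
2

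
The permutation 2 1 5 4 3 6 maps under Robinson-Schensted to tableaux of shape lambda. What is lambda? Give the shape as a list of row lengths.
Row-insert each entry into an empty tableau.

After inserting 2: P = [[2]].
After inserting 1: P = [[1], [2]].
After inserting 5: P = [[1, 5], [2]].
After inserting 4: P = [[1, 4], [2, 5]].
After inserting 3: P = [[1, 3], [2, 4], [5]].
After inserting 6: P = [[1, 3, 6], [2, 4], [5]].

The final insertion tableau P = [[1, 3, 6], [2, 4], [5]] has shape [3, 2, 1].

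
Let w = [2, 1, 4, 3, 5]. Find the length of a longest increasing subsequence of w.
3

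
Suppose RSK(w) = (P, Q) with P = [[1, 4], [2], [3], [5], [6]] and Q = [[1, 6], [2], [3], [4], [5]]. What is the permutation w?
Reverse the RSK construction: for i from n down to 1, find the cell of Q containing i, remove the entry at that cell from P, and reverse-bump it up through P; the value ejected from row 1 is w(i).

Step i=6: Q has 6 at row 1, column 2; remove that cell from P, ejecting 4. So w(6) = 4. P is now [[1], [2], [3], [5], [6]].
Step i=5: Q has 5 at row 5, column 1; remove 6 from row 5 of P and reverse-bump: 6 enters row 4 and ejects 5; 5 enters row 3 and ejects 3; 3 enters row 2 and ejects 2; 2 enters row 1 and ejects 1. So w(5) = 1. P is now [[2], [3], [5], [6]].
Step i=4: Q has 4 at row 4, column 1; remove 6 from row 4 of P and reverse-bump: 6 enters row 3 and ejects 5; 5 enters row 2 and ejects 3; 3 enters row 1 and ejects 2. So w(4) = 2. P is now [[3], [5], [6]].
Step i=3: Q has 3 at row 3, column 1; remove 6 from row 3 of P and reverse-bump: 6 enters row 2 and ejects 5; 5 enters row 1 and ejects 3. So w(3) = 3. P is now [[5], [6]].
Step i=2: Q has 2 at row 2, column 1; remove 6 from row 2 of P and reverse-bump: 6 enters row 1 and ejects 5. So w(2) = 5. P is now [[6]].
Step i=1: Q has 1 at row 1, column 1; remove that cell from P, ejecting 6. So w(1) = 6. P is now [].

So w = 6 5 3 2 1 4.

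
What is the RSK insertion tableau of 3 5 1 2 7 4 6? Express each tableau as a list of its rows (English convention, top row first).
Insert 3: appended to row 1. P = [[3]].
Insert 5: appended to row 1. P = [[3, 5]].
Insert 1: 1 bumps 3 from row 1; 3 starts row 2. P = [[1, 5], [3]].
Insert 2: 2 bumps 5 from row 1; 5 appends to row 2. P = [[1, 2], [3, 5]].
Insert 7: appended to row 1. P = [[1, 2, 7], [3, 5]].
Insert 4: 4 bumps 7 from row 1; 7 appends to row 2. P = [[1, 2, 4], [3, 5, 7]].
Insert 6: appended to row 1. P = [[1, 2, 4, 6], [3, 5, 7]].

So P = [[1, 2, 4, 6], [3, 5, 7]].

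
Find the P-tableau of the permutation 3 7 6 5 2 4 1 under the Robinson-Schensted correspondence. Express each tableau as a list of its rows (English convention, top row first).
P = [[1, 4], [2, 5], [3], [6], [7]]

After inserting 3: P = [[3]].
After inserting 7: P = [[3, 7]].
After inserting 6: P = [[3, 6], [7]].
After inserting 5: P = [[3, 5], [6], [7]].
After inserting 2: P = [[2, 5], [3], [6], [7]].
After inserting 4: P = [[2, 4], [3, 5], [6], [7]].
After inserting 1: P = [[1, 4], [2, 5], [3], [6], [7]].

So P = [[1, 4], [2, 5], [3], [6], [7]].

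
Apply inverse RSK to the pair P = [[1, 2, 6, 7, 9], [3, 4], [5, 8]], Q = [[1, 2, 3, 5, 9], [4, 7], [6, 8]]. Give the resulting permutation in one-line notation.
Reverse the RSK construction: for i from n down to 1, find the cell of Q containing i, remove the entry at that cell from P, and reverse-bump it up through P; the value ejected from row 1 is w(i).

Step i=9: Q has 9 at row 1, column 5; remove that cell from P, ejecting 9. So w(9) = 9. P is now [[1, 2, 6, 7], [3, 4], [5, 8]].
Step i=8: Q has 8 at row 3, column 2; remove 8 from row 3 of P and reverse-bump: 8 enters row 2 and ejects 4; 4 enters row 1 and ejects 2. So w(8) = 2. P is now [[1, 4, 6, 7], [3, 8], [5]].
Step i=7: Q has 7 at row 2, column 2; remove 8 from row 2 of P and reverse-bump: 8 enters row 1 and ejects 7. So w(7) = 7. P is now [[1, 4, 6, 8], [3], [5]].
Step i=6: Q has 6 at row 3, column 1; remove 5 from row 3 of P and reverse-bump: 5 enters row 2 and ejects 3; 3 enters row 1 and ejects 1. So w(6) = 1. P is now [[3, 4, 6, 8], [5]].
Step i=5: Q has 5 at row 1, column 4; remove that cell from P, ejecting 8. So w(5) = 8. P is now [[3, 4, 6], [5]].
Step i=4: Q has 4 at row 2, column 1; remove 5 from row 2 of P and reverse-bump: 5 enters row 1 and ejects 4. So w(4) = 4. P is now [[3, 5, 6]].
Step i=3: Q has 3 at row 1, column 3; remove that cell from P, ejecting 6. So w(3) = 6. P is now [[3, 5]].
Step i=2: Q has 2 at row 1, column 2; remove that cell from P, ejecting 5. So w(2) = 5. P is now [[3]].
Step i=1: Q has 1 at row 1, column 1; remove that cell from P, ejecting 3. So w(1) = 3. P is now [].

So w = 3 5 6 4 8 1 7 2 9.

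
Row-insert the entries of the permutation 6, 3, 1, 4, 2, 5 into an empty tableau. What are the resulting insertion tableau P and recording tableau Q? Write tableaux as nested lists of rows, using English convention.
P = [[1, 2, 5], [3, 4], [6]], Q = [[1, 4, 6], [2, 5], [3]]

Insert each entry of the permutation into P by Schensted row insertion, recording in Q the position of each new cell.

Insert 6: appended to row 1. P = [[6]].
Insert 3: 3 bumps 6 from row 1; 6 starts row 2. P = [[3], [6]].
Insert 1: 1 bumps 3 from row 1; 3 bumps 6 from row 2; 6 starts row 3. P = [[1], [3], [6]].
Insert 4: appended to row 1. P = [[1, 4], [3], [6]].
Insert 2: 2 bumps 4 from row 1; 4 appends to row 2. P = [[1, 2], [3, 4], [6]].
Insert 5: appended to row 1. P = [[1, 2, 5], [3, 4], [6]].

So P = [[1, 2, 5], [3, 4], [6]], Q = [[1, 4, 6], [2, 5], [3]].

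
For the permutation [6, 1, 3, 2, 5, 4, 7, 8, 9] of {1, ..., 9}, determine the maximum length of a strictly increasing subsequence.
6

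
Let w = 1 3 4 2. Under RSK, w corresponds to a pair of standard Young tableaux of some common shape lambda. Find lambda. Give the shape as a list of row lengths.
RSK row insertion gives P = [[1, 2, 4], [3]], which has shape [3, 1].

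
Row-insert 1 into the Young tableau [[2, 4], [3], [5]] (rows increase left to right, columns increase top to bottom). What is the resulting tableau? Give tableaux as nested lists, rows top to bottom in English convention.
In row 1, 1 replaces 2 (the leftmost entry greater than 1); 2 is bumped to row 2. In row 2, 2 replaces 3 (the leftmost entry greater than 2); 3 is bumped to row 3. In row 3, 3 replaces 5 (the leftmost entry greater than 3); 5 is bumped to row 4. 5 starts a new row 4. The new tableau is [[1, 4], [2], [3], [5]].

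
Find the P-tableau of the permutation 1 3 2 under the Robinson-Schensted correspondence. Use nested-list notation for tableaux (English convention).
Insert 1: appended to row 1. P = [[1]].
Insert 3: appended to row 1. P = [[1, 3]].
Insert 2: 2 bumps 3 from row 1; 3 starts row 2. P = [[1, 2], [3]].

So P = [[1, 2], [3]].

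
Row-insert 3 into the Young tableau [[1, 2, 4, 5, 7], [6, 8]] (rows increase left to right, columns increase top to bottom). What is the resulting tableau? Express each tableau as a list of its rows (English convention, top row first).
[[1, 2, 3, 5, 7], [4, 8], [6]]

In row 1, 3 replaces 4 (the leftmost entry greater than 3); 4 is bumped to row 2. In row 2, 4 replaces 6 (the leftmost entry greater than 4); 6 is bumped to row 3. 6 starts a new row 3. The new tableau is [[1, 2, 3, 5, 7], [4, 8], [6]].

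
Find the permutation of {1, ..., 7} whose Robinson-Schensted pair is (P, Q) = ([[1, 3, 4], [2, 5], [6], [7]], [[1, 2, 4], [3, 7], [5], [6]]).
Reverse RSK: for i = n, n-1, ..., 1, locate i in Q, remove the corresponding corner cell from P, and reverse-bump its entry up through P; the value ejected from row 1 is w(i).

So w = 2 7 3 6 5 1 4.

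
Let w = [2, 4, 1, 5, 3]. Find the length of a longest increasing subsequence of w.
3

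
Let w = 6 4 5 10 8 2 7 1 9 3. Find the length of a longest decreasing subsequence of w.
4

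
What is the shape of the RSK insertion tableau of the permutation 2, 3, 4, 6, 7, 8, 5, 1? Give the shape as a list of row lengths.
Row-insert each entry into an empty tableau.

After inserting 2: P = [[2]].
After inserting 3: P = [[2, 3]].
After inserting 4: P = [[2, 3, 4]].
After inserting 6: P = [[2, 3, 4, 6]].
After inserting 7: P = [[2, 3, 4, 6, 7]].
After inserting 8: P = [[2, 3, 4, 6, 7, 8]].
After inserting 5: P = [[2, 3, 4, 5, 7, 8], [6]].
After inserting 1: P = [[1, 3, 4, 5, 7, 8], [2], [6]].

The final insertion tableau P = [[1, 3, 4, 5, 7, 8], [2], [6]] has shape [6, 1, 1].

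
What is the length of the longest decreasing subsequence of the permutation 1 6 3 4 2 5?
3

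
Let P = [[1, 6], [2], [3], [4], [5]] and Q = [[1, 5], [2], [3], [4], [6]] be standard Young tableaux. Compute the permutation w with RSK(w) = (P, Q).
5 4 3 2 6 1

Reverse the RSK construction: for i from n down to 1, find the cell of Q containing i, remove the entry at that cell from P, and reverse-bump it up through P; the value ejected from row 1 is w(i).

Step i=6: Q has 6 at row 5, column 1; remove 5 from row 5 of P and reverse-bump: 5 enters row 4 and ejects 4; 4 enters row 3 and ejects 3; 3 enters row 2 and ejects 2; 2 enters row 1 and ejects 1. So w(6) = 1. P is now [[2, 6], [3], [4], [5]].
Step i=5: Q has 5 at row 1, column 2; remove that cell from P, ejecting 6. So w(5) = 6. P is now [[2], [3], [4], [5]].
Step i=4: Q has 4 at row 4, column 1; remove 5 from row 4 of P and reverse-bump: 5 enters row 3 and ejects 4; 4 enters row 2 and ejects 3; 3 enters row 1 and ejects 2. So w(4) = 2. P is now [[3], [4], [5]].
Step i=3: Q has 3 at row 3, column 1; remove 5 from row 3 of P and reverse-bump: 5 enters row 2 and ejects 4; 4 enters row 1 and ejects 3. So w(3) = 3. P is now [[4], [5]].
Step i=2: Q has 2 at row 2, column 1; remove 5 from row 2 of P and reverse-bump: 5 enters row 1 and ejects 4. So w(2) = 4. P is now [[5]].
Step i=1: Q has 1 at row 1, column 1; remove that cell from P, ejecting 5. So w(1) = 5. P is now [].

So w = 5 4 3 2 6 1.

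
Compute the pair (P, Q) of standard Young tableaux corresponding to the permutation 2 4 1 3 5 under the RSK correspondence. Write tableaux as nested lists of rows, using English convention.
Insert each entry of the permutation into P by Schensted row insertion, recording in Q the position of each new cell.

Insert 2: appended to row 1. P = [[2]].
Insert 4: appended to row 1. P = [[2, 4]].
Insert 1: 1 bumps 2 from row 1; 2 starts row 2. P = [[1, 4], [2]].
Insert 3: 3 bumps 4 from row 1; 4 appends to row 2. P = [[1, 3], [2, 4]].
Insert 5: appended to row 1. P = [[1, 3, 5], [2, 4]].

So P = [[1, 3, 5], [2, 4]], Q = [[1, 2, 5], [3, 4]].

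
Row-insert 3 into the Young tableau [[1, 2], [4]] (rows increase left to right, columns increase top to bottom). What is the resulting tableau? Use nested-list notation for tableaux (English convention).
3 is larger than every entry of row 1, so it is appended to row 1. The new tableau is [[1, 2, 3], [4]].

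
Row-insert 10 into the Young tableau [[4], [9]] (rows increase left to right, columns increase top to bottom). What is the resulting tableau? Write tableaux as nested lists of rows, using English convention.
10 is larger than every entry of row 1, so it is appended to row 1. The new tableau is [[4, 10], [9]].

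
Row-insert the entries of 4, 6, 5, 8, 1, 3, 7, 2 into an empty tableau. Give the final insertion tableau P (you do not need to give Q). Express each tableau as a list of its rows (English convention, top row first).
Insert 4: appended to row 1. P = [[4]].
Insert 6: appended to row 1. P = [[4, 6]].
Insert 5: 5 bumps 6 from row 1; 6 starts row 2. P = [[4, 5], [6]].
Insert 8: appended to row 1. P = [[4, 5, 8], [6]].
Insert 1: 1 bumps 4 from row 1; 4 bumps 6 from row 2; 6 starts row 3. P = [[1, 5, 8], [4], [6]].
Insert 3: 3 bumps 5 from row 1; 5 appends to row 2. P = [[1, 3, 8], [4, 5], [6]].
Insert 7: 7 bumps 8 from row 1; 8 appends to row 2. P = [[1, 3, 7], [4, 5, 8], [6]].
Insert 2: 2 bumps 3 from row 1; 3 bumps 4 from row 2; 4 bumps 6 from row 3; 6 starts row 4. P = [[1, 2, 7], [3, 5, 8], [4], [6]].

So P = [[1, 2, 7], [3, 5, 8], [4], [6]].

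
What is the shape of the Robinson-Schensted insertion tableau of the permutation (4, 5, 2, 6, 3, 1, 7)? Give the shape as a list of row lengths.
[4, 2, 1]

Row-insert each entry into an empty tableau.

After inserting 4: P = [[4]].
After inserting 5: P = [[4, 5]].
After inserting 2: P = [[2, 5], [4]].
After inserting 6: P = [[2, 5, 6], [4]].
After inserting 3: P = [[2, 3, 6], [4, 5]].
After inserting 1: P = [[1, 3, 6], [2, 5], [4]].
After inserting 7: P = [[1, 3, 6, 7], [2, 5], [4]].

The final insertion tableau P = [[1, 3, 6, 7], [2, 5], [4]] has shape [4, 2, 1].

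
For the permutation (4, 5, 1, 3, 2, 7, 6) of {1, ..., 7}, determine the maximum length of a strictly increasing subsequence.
3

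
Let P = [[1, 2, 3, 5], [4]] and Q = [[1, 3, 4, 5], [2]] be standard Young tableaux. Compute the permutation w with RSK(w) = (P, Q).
4 1 2 3 5

Reverse the RSK construction: for i from n down to 1, find the cell of Q containing i, remove the entry at that cell from P, and reverse-bump it up through P; the value ejected from row 1 is w(i).

Step i=5: Q has 5 at row 1, column 4; remove that cell from P, ejecting 5. So w(5) = 5. P is now [[1, 2, 3], [4]].
Step i=4: Q has 4 at row 1, column 3; remove that cell from P, ejecting 3. So w(4) = 3. P is now [[1, 2], [4]].
Step i=3: Q has 3 at row 1, column 2; remove that cell from P, ejecting 2. So w(3) = 2. P is now [[1], [4]].
Step i=2: Q has 2 at row 2, column 1; remove 4 from row 2 of P and reverse-bump: 4 enters row 1 and ejects 1. So w(2) = 1. P is now [[4]].
Step i=1: Q has 1 at row 1, column 1; remove that cell from P, ejecting 4. So w(1) = 4. P is now [].

So w = 4 1 2 3 5.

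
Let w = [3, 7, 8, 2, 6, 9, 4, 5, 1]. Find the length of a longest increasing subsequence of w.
4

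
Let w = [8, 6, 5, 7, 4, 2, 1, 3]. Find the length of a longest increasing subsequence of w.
2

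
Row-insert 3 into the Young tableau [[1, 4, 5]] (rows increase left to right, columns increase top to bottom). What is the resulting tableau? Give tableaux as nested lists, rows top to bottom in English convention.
[[1, 3, 5], [4]]

In row 1, 3 replaces 4 (the leftmost entry greater than 3); 4 is bumped to row 2. 4 starts a new row 2. The new tableau is [[1, 3, 5], [4]].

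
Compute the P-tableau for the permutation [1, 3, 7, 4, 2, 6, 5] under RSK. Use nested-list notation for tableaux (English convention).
P = [[1, 2, 4, 5], [3, 6], [7]]

Insert 1: appended to row 1. P = [[1]].
Insert 3: appended to row 1. P = [[1, 3]].
Insert 7: appended to row 1. P = [[1, 3, 7]].
Insert 4: 4 bumps 7 from row 1; 7 starts row 2. P = [[1, 3, 4], [7]].
Insert 2: 2 bumps 3 from row 1; 3 bumps 7 from row 2; 7 starts row 3. P = [[1, 2, 4], [3], [7]].
Insert 6: appended to row 1. P = [[1, 2, 4, 6], [3], [7]].
Insert 5: 5 bumps 6 from row 1; 6 appends to row 2. P = [[1, 2, 4, 5], [3, 6], [7]].

So P = [[1, 2, 4, 5], [3, 6], [7]].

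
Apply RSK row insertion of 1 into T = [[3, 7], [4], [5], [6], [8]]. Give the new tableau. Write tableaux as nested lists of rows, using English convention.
[[1, 7], [3], [4], [5], [6], [8]]

In row 1, 1 replaces 3 (the leftmost entry greater than 1); 3 is bumped to row 2. In row 2, 3 replaces 4 (the leftmost entry greater than 3); 4 is bumped to row 3. In row 3, 4 replaces 5 (the leftmost entry greater than 4); 5 is bumped to row 4. In row 4, 5 replaces 6 (the leftmost entry greater than 5); 6 is bumped to row 5. In row 5, 6 replaces 8 (the leftmost entry greater than 6); 8 is bumped to row 6. 8 starts a new row 6. The new tableau is [[1, 7], [3], [4], [5], [6], [8]].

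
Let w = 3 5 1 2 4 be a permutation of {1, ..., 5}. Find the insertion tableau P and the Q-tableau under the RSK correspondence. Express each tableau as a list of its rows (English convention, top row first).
P = [[1, 2, 4], [3, 5]], Q = [[1, 2, 5], [3, 4]]

Insert each entry of the permutation into P by Schensted row insertion, recording in Q the position of each new cell.

Insert 3: appended to row 1. P = [[3]].
Insert 5: appended to row 1. P = [[3, 5]].
Insert 1: 1 bumps 3 from row 1; 3 starts row 2. P = [[1, 5], [3]].
Insert 2: 2 bumps 5 from row 1; 5 appends to row 2. P = [[1, 2], [3, 5]].
Insert 4: appended to row 1. P = [[1, 2, 4], [3, 5]].

So P = [[1, 2, 4], [3, 5]], Q = [[1, 2, 5], [3, 4]].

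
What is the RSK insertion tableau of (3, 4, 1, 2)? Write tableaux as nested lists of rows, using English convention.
P = [[1, 2], [3, 4]]

Insert 3: appended to row 1. P = [[3]].
Insert 4: appended to row 1. P = [[3, 4]].
Insert 1: 1 bumps 3 from row 1; 3 starts row 2. P = [[1, 4], [3]].
Insert 2: 2 bumps 4 from row 1; 4 appends to row 2. P = [[1, 2], [3, 4]].

So P = [[1, 2], [3, 4]].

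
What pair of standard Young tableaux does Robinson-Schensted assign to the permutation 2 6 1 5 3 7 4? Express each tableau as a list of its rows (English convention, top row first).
P = [[1, 3, 4], [2, 5, 7], [6]], Q = [[1, 2, 6], [3, 4, 7], [5]]

Insert each entry of the permutation into P by Schensted row insertion, recording in Q the position of each new cell.

Insert 2: appended to row 1. P = [[2]], Q = [[1]].
Insert 6: appended to row 1. P = [[2, 6]], Q = [[1, 2]].
Insert 1: 1 bumps 2 from row 1; 2 starts row 2. P = [[1, 6], [2]], Q = [[1, 2], [3]].
Insert 5: 5 bumps 6 from row 1; 6 appends to row 2. P = [[1, 5], [2, 6]], Q = [[1, 2], [3, 4]].
Insert 3: 3 bumps 5 from row 1; 5 bumps 6 from row 2; 6 starts row 3. P = [[1, 3], [2, 5], [6]], Q = [[1, 2], [3, 4], [5]].
Insert 7: appended to row 1. P = [[1, 3, 7], [2, 5], [6]], Q = [[1, 2, 6], [3, 4], [5]].
Insert 4: 4 bumps 7 from row 1; 7 appends to row 2. P = [[1, 3, 4], [2, 5, 7], [6]], Q = [[1, 2, 6], [3, 4, 7], [5]].

So P = [[1, 3, 4], [2, 5, 7], [6]], Q = [[1, 2, 6], [3, 4, 7], [5]].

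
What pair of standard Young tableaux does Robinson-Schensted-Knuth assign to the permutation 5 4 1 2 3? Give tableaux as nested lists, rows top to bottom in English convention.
P = [[1, 2, 3], [4], [5]], Q = [[1, 4, 5], [2], [3]]

Insert each entry of the permutation into P by Schensted row insertion, recording in Q the position of each new cell.

Insert 5: appended to row 1. P = [[5]], Q = [[1]].
Insert 4: 4 bumps 5 from row 1; 5 starts row 2. P = [[4], [5]], Q = [[1], [2]].
Insert 1: 1 bumps 4 from row 1; 4 bumps 5 from row 2; 5 starts row 3. P = [[1], [4], [5]], Q = [[1], [2], [3]].
Insert 2: appended to row 1. P = [[1, 2], [4], [5]], Q = [[1, 4], [2], [3]].
Insert 3: appended to row 1. P = [[1, 2, 3], [4], [5]], Q = [[1, 4, 5], [2], [3]].

So P = [[1, 2, 3], [4], [5]], Q = [[1, 4, 5], [2], [3]].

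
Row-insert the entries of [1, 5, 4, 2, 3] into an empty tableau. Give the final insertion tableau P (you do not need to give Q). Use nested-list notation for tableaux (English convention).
P = [[1, 2, 3], [4], [5]]

After inserting 1: P = [[1]].
After inserting 5: P = [[1, 5]].
After inserting 4: P = [[1, 4], [5]].
After inserting 2: P = [[1, 2], [4], [5]].
After inserting 3: P = [[1, 2, 3], [4], [5]].

So P = [[1, 2, 3], [4], [5]].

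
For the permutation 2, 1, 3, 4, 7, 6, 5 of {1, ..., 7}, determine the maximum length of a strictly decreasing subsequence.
3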